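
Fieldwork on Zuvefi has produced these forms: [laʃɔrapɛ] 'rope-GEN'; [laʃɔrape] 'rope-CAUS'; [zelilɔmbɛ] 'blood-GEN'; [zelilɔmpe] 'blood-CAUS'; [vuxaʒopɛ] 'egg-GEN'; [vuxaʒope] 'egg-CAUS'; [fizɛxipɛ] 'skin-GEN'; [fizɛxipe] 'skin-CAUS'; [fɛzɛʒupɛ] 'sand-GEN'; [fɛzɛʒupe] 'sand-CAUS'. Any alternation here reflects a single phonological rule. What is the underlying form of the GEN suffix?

The GEN suffix surfaces as [-bɛ] and [-pɛ], depending on the final segment of the stem.
By contrast the CAUS suffix keeps its initial [p] throughout — that segment must be underlying.
The GEN suffix is therefore /-bɛ/ underlyingly, with post-vocalic devoicing: voiced stops become voiceless after a vowel.

/-bɛ/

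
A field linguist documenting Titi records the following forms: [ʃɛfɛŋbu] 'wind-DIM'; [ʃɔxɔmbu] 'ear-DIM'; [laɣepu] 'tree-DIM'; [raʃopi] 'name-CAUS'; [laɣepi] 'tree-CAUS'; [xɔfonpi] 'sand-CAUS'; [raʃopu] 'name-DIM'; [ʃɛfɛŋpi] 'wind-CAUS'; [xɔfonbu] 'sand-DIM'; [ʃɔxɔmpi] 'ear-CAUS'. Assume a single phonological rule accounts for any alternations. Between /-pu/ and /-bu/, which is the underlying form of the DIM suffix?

The DIM morpheme has two allomorphs, [-bu] and [-pu].
By contrast the CAUS suffix keeps its initial [p] throughout — that segment must be underlying.
The DIM suffix is therefore /-bu/ underlyingly, with post-vocalic devoicing: voiced stops become voiceless after a vowel.

/-bu/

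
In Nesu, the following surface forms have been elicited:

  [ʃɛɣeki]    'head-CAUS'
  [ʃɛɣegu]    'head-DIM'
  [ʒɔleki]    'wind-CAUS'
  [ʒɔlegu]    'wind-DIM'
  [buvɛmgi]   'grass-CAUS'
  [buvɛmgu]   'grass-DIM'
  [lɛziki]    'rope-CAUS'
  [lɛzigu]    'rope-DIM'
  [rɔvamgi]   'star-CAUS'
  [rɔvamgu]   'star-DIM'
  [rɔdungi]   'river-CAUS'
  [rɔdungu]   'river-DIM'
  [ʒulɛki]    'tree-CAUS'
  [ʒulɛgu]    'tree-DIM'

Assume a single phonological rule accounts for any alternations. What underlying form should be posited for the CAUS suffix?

The CAUS suffix surfaces as [-gi] and [-ki], depending on the final segment of the stem.
By contrast the DIM suffix keeps its initial [g] throughout — that segment must be underlying.
So the underlying form is /-ki/, and voiceless stops become voiced after a nasal.

/-ki/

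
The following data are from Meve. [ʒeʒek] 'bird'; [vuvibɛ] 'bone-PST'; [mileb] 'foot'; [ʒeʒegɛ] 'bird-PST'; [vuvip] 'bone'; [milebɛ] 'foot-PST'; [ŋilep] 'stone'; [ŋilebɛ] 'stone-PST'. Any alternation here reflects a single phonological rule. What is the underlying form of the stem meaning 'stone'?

/ŋilep/

In [ŋilebɛ] and [ŋilep] the final segment of 'stone' alternates: [b] ~ [p].
But 'foot' keeps [b] in both environments ([milebɛ], [mileb]), so there is no rule changing /b/ to [p] in isolation.
The underlying segment must be /p/; voiceless stops become voiced between vowels, yielding [b] there.
The underlying form of 'stone' is therefore /ŋilep/.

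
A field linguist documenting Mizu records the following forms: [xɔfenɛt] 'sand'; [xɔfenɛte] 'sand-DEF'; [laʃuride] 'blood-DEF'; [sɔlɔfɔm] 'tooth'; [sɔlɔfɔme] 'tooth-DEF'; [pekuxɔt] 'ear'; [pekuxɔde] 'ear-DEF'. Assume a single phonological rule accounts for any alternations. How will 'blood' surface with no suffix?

The stem for 'ear' ends in [t] in [pekuxɔt] but [d] in [pekuxɔde].
If /t/ were underlying and a rule turned it into [d] before the DEF suffix, 'sand' would also alternate; but it has [t] in both [xɔfenɛt] and [xɔfenɛte].
The underlying segment must be /d/; voiced obstruents become voiceless word-finally, yielding [t] there.
From [laʃuride] the stem 'blood' is /laʃurid/; word-finally this yields [laʃurit].

[laʃurit]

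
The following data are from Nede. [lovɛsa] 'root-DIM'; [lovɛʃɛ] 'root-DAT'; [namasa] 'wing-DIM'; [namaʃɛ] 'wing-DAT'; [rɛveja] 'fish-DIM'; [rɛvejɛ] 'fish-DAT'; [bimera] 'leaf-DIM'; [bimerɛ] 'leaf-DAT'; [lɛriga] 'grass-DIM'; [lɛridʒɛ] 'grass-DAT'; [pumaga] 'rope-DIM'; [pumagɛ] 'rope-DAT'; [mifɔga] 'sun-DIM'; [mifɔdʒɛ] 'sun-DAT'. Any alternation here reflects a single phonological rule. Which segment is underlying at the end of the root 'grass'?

'grass' shows [g] ~ [dʒ] at the end of the stem ([lɛriga] vs [lɛridʒɛ]).
But 'rope' keeps [g] in both environments ([pumaga], [pumagɛ]), so there is no rule changing /g/ to [dʒ] before the DAT suffix.
So /dʒ/ is underlying, and a rule of depalatalization — palato-alveolar /dʒ/ and /ʃ/ become [g] and [s] when no front vowel follows — gives [g].

/dʒ/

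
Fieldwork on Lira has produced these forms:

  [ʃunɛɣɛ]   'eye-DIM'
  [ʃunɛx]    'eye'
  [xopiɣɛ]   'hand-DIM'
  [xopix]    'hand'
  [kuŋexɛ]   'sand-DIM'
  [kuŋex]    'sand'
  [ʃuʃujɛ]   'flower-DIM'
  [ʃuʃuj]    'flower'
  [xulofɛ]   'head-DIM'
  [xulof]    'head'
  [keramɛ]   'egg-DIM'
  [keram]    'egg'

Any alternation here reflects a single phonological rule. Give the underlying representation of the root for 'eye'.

/ʃunɛɣ/

In [ʃunɛɣɛ] and [ʃunɛx] the final segment of 'eye' alternates: [ɣ] ~ [x].
The stem 'sand' ([kuŋexɛ], [kuŋex]) shows [x] unchanged in both environments, so [x] cannot be basic with [ɣ] derived before the DIM suffix.
The underlying segment must be /ɣ/; voiced obstruents become voiceless word-finally, yielding [x] there.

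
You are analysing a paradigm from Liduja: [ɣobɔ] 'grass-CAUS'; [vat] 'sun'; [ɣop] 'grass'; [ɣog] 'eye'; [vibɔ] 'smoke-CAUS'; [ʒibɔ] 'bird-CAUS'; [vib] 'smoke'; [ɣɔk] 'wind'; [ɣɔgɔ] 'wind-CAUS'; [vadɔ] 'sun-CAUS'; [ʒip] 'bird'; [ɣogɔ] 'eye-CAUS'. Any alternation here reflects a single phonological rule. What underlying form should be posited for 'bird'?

/ʒip/

'bird' shows [b] ~ [p] at the end of the stem ([ʒibɔ] vs [ʒip]).
The stem 'smoke' ([vibɔ], [vib]) shows [b] unchanged in both environments, so [b] cannot be basic with [p] derived in isolation.
Therefore /p/ is basic and [b] is derived by intervocalic voicing (voiceless stops become voiced between vowels).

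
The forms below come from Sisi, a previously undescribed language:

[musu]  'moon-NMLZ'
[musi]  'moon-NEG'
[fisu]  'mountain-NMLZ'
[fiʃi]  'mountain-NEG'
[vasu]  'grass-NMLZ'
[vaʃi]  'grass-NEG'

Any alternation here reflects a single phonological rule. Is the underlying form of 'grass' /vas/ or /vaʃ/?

/vaʃ/

In [vasu] and [vaʃi] the final segment of 'grass' alternates: [s] ~ [ʃ].
The stem 'moon' ([musu], [musi]) shows [s] unchanged in both environments, so [s] cannot be basic with [ʃ] derived before the NEG suffix.
The underlying segment must be /ʃ/; palato-alveolar /ʃ/ becomes [s] when no front vowel follows, yielding [s] there.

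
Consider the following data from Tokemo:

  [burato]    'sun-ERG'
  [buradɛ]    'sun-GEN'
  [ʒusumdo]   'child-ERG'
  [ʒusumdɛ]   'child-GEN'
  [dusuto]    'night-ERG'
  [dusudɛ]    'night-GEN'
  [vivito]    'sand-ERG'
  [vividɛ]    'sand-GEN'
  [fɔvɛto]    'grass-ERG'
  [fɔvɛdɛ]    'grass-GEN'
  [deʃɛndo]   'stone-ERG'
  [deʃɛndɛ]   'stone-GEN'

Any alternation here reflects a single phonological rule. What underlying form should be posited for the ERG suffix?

/-to/

The ERG morpheme has two allomorphs, [-do] and [-to].
By contrast the GEN suffix keeps its initial [d] throughout — that segment must be underlying.
The ERG suffix is therefore /-to/ underlyingly, with post-nasal voicing: voiceless stops become voiced after a nasal.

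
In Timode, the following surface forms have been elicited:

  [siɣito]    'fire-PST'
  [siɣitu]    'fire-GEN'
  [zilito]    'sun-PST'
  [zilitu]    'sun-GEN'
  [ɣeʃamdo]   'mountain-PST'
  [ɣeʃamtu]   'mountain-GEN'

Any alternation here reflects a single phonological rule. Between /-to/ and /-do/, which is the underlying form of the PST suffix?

/-do/

The PST suffix surfaces as [-do] and [-to], depending on the final segment of the stem.
The GEN suffix, which begins with [t], is invariant after every stem; so [t] is not altered by any rule here.
So the underlying form is /-do/, and voiced stops become voiceless after a vowel.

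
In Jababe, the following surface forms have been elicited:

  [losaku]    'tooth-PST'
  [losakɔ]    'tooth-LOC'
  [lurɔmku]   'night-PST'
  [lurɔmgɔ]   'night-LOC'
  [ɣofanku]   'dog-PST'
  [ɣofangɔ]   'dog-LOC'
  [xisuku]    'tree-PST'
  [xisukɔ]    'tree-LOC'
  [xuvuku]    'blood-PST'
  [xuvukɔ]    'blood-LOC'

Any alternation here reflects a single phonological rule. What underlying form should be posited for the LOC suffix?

The LOC morpheme has two allomorphs, [-gɔ] and [-kɔ].
By contrast the PST suffix keeps its initial [k] throughout — that segment must be underlying.
The LOC suffix is therefore /-gɔ/ underlyingly, with post-vocalic devoicing: voiced stops become voiceless after a vowel.

/-gɔ/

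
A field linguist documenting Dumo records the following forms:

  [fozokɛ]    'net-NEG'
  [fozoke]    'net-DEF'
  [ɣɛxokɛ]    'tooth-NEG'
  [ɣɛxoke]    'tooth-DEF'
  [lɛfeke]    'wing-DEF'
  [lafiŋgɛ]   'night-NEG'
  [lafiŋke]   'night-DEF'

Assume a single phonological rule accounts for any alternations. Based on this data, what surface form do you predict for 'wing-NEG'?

[lɛfekɛ]

The NEG morpheme has two allomorphs, [-gɛ] and [-kɛ].
The DEF suffix, which begins with [k], is invariant after every stem; so [k] is not altered by any rule here.
So the underlying form is /-gɛ/, and voiced stops become voiceless after a vowel.
After 'wing', which ends in a vowel, the suffix surfaces as [-kɛ], giving [lɛfekɛ].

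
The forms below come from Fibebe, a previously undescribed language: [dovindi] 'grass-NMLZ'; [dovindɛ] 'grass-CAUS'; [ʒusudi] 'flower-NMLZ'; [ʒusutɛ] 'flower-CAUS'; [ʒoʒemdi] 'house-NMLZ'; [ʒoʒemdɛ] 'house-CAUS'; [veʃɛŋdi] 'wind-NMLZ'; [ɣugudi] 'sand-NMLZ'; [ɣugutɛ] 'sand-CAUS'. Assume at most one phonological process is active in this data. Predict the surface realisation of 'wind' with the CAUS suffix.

[veʃɛŋdɛ]

The CAUS morpheme has two allomorphs, [-dɛ] and [-tɛ].
The NMLZ suffix, which begins with [d], is invariant after every stem; so [d] is not altered by any rule here.
So the underlying form is /-tɛ/, and voiceless stops become voiced after a nasal.
After 'wind', which ends in a nasal, the suffix surfaces as [-dɛ], giving [veʃɛŋdɛ].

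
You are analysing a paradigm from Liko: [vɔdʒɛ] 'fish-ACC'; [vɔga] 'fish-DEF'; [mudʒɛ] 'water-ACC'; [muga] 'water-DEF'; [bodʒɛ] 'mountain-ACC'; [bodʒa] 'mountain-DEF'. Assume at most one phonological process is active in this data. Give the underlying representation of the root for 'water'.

/mug/

The stem for 'water' ends in [dʒ] in [mudʒɛ] but [g] in [muga].
If /dʒ/ were underlying and a rule turned it into [g] before the DEF suffix, 'mountain' would also alternate; but it has [dʒ] in both [bodʒɛ] and [bodʒa].
The alternation reflects palatalization before a front vowel: /g/ becomes palato-alveolar [dʒ] before a front vowel. /g/ is underlying.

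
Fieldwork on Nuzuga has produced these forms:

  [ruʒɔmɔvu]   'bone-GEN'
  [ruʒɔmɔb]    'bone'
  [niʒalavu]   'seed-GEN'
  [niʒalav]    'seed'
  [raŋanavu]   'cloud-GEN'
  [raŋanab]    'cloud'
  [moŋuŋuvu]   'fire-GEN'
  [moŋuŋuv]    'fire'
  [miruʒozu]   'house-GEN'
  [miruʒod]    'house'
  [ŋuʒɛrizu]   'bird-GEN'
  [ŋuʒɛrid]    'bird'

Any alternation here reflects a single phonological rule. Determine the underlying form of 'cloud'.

/raŋanab/

The stem for 'cloud' ends in [v] in [raŋanavu] but [b] in [raŋanab].
But 'fire' keeps [v] in both environments ([moŋuŋuvu], [moŋuŋuv]), so there is no rule changing /v/ to [b] in isolation.
So /b/ is underlying, and a rule of intervocalic spirantization — voiced stops become fricatives between vowels — gives [v].
Hence 'cloud' is /raŋanab/ underlyingly.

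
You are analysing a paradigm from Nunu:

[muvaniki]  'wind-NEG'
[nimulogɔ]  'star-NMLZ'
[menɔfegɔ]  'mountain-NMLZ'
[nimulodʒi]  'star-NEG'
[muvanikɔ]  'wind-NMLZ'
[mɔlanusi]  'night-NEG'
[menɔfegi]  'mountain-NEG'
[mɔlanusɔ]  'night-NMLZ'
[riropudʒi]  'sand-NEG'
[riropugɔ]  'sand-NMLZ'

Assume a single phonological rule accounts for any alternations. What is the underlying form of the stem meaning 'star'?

The root 'star' surfaces as [nimulodʒi] and [nimulogɔ], with a stem-final [dʒ] ~ [g] alternation.
If /g/ were underlying and a rule turned it into [dʒ] before the NEG suffix, 'mountain' would also alternate; but it has [g] in both [menɔfegi] and [menɔfegɔ].
Therefore /dʒ/ is basic and [g] is derived by depalatalization (palato-alveolar /dʒ/ becomes [g] when no front vowel follows).

/nimulodʒ/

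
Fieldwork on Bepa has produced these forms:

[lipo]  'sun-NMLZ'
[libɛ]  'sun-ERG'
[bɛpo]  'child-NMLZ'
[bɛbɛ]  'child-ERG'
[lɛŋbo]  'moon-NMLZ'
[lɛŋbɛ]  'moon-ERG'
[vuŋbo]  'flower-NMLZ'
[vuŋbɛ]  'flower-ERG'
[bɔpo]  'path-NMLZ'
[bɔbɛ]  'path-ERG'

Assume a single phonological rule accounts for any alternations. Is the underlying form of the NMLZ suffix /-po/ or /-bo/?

The NMLZ morpheme has two allomorphs, [-bo] and [-po].
The ERG suffix, which begins with [b], is invariant after every stem; so [b] is not altered by any rule here.
So the underlying form is /-po/, and voiceless stops become voiced after a nasal.

/-po/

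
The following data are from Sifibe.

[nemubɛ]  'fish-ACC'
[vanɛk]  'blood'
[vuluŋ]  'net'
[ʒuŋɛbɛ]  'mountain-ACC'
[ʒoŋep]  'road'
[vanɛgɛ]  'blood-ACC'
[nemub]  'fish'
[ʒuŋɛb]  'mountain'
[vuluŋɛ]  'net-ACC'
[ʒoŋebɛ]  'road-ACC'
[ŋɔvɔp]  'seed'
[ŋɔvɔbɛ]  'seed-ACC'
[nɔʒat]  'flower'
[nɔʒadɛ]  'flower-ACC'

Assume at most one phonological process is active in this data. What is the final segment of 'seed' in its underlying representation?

The stem for 'seed' ends in [b] in [ŋɔvɔbɛ] but [p] in [ŋɔvɔp].
The stem 'mountain' ([ʒuŋɛbɛ], [ʒuŋɛb]) shows [b] unchanged in both environments, so [b] cannot be basic with [p] derived in isolation.
Therefore /p/ is basic and [b] is derived by intervocalic voicing (voiceless stops become voiced between vowels).

/p/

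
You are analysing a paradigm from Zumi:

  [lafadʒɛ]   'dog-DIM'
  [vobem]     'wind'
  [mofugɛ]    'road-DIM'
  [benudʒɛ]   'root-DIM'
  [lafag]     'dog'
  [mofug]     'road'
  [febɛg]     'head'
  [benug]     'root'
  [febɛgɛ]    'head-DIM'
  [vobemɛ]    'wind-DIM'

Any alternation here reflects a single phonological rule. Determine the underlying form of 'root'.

/benudʒ/

The root 'root' surfaces as [benug] and [benudʒɛ], with a stem-final [g] ~ [dʒ] alternation.
The stem 'head' ([febɛg], [febɛgɛ]) shows [g] unchanged in both environments, so [g] cannot be basic with [dʒ] derived before the DIM suffix.
So /dʒ/ is underlying, and a rule of depalatalization — palato-alveolar /dʒ/ becomes [g] when no front vowel follows — gives [g].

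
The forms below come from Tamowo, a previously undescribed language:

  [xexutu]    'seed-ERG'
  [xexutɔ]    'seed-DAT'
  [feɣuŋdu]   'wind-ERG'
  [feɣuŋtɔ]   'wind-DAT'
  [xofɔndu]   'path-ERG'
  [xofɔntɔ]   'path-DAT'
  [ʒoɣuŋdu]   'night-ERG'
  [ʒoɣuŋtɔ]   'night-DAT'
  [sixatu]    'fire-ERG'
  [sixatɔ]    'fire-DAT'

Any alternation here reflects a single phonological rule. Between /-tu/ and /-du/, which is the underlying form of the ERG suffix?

The ERG morpheme has two allomorphs, [-du] and [-tu].
The DAT suffix, which begins with [t], is invariant after every stem; so [t] is not altered by any rule here.
So the underlying form is /-du/, and voiced stops become voiceless after a vowel.

/-du/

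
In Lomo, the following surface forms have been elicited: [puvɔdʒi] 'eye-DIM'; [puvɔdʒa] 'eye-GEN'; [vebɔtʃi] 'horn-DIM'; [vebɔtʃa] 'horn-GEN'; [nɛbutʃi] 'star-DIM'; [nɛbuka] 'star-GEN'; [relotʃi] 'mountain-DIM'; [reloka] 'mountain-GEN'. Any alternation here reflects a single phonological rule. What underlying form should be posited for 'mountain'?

/relok/

In [relotʃi] and [reloka] the final segment of 'mountain' alternates: [tʃ] ~ [k].
But 'horn' keeps [tʃ] in both environments ([vebɔtʃi], [vebɔtʃa]), so there is no rule changing /tʃ/ to [k] before the GEN suffix.
Therefore /k/ is basic and [tʃ] is derived by palatalization before a front vowel (/k/ becomes palato-alveolar [tʃ] before a front vowel).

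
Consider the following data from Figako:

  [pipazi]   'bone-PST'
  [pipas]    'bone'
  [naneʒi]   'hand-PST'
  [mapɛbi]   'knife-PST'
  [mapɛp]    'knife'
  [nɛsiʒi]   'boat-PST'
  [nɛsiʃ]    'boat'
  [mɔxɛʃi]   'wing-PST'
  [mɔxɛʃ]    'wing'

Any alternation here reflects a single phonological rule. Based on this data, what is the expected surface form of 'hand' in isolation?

'boat' shows [ʒ] ~ [ʃ] at the end of the stem ([nɛsiʒi] vs [nɛsiʃ]).
But 'wing' keeps [ʃ] in both environments ([mɔxɛʃi], [mɔxɛʃ]), so there is no rule changing /ʃ/ to [ʒ] before the PST suffix.
The underlying segment must be /ʒ/; voiced obstruents become voiceless word-finally, yielding [ʃ] there.
From [naneʒi] the stem 'hand' is /naneʒ/; word-finally this yields [naneʃ].

[naneʃ]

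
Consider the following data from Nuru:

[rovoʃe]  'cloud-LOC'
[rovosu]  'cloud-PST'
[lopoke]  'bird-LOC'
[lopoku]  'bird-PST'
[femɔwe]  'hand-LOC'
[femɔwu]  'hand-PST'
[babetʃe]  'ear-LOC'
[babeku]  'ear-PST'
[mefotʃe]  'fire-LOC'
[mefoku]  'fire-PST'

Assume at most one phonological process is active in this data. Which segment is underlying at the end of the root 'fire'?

/tʃ/

The root 'fire' surfaces as [mefotʃe] and [mefoku], with a stem-final [tʃ] ~ [k] alternation.
Compare 'bird', with invariant [k] in [lopoke] and [lopoku]: an analysis with underlying /k/ and a rule producing [tʃ] before the LOC suffix would wrongly predict alternation here too.
Therefore /tʃ/ is basic and [k] is derived by depalatalization (palato-alveolar /tʃ/ and /ʃ/ become [k] and [s] when no front vowel follows).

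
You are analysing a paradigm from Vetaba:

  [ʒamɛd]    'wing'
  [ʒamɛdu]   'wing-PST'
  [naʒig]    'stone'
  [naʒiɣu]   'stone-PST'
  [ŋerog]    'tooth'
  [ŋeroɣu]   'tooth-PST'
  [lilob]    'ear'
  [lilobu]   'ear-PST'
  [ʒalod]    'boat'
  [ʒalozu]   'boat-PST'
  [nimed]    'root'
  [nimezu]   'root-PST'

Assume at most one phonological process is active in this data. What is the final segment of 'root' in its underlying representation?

/z/

'root' shows [d] ~ [z] at the end of the stem ([nimed] vs [nimezu]).
The stem 'wing' ([ʒamɛd], [ʒamɛdu]) shows [d] unchanged in both environments, so [d] cannot be basic with [z] derived before the PST suffix.
The alternation reflects word-final hardening: voiced fricatives become stops word-finally. /z/ is underlying.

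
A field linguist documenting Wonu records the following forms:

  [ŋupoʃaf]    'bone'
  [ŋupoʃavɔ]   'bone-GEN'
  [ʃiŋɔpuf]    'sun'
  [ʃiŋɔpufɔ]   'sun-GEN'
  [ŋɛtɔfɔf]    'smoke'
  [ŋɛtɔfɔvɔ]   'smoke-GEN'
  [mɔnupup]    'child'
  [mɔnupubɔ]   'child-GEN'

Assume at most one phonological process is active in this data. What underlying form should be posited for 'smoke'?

In [ŋɛtɔfɔf] and [ŋɛtɔfɔvɔ] the final segment of 'smoke' alternates: [f] ~ [v].
If /f/ were underlying and a rule turned it into [v] before the GEN suffix, 'sun' would also alternate; but it has [f] in both [ʃiŋɔpuf] and [ʃiŋɔpufɔ].
The underlying segment must be /v/; voiced obstruents become voiceless word-finally, yielding [f] there.
Hence 'smoke' is /ŋɛtɔfɔv/ underlyingly.

/ŋɛtɔfɔv/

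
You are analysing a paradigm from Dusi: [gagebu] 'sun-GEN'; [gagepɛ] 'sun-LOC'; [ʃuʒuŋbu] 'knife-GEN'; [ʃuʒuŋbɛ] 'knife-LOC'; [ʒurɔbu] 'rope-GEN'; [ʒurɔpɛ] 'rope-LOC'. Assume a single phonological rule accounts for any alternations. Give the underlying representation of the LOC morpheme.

The LOC morpheme has two allomorphs, [-bɛ] and [-pɛ].
The GEN suffix, which begins with [b], is invariant after every stem; so [b] is not altered by any rule here.
So the underlying form is /-pɛ/, and voiceless stops become voiced after a nasal.

/-pɛ/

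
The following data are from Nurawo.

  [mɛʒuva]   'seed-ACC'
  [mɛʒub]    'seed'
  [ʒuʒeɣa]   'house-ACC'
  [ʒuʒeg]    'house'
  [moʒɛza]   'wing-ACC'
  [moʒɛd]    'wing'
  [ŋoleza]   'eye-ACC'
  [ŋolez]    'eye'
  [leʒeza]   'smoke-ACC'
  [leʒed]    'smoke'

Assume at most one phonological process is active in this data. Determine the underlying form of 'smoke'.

The stem for 'smoke' ends in [z] in [leʒeza] but [d] in [leʒed].
The stem 'eye' ([ŋoleza], [ŋolez]) shows [z] unchanged in both environments, so [z] cannot be basic with [d] derived in isolation.
The underlying segment must be /d/; voiced stops become fricatives between vowels, yielding [z] there.
The underlying form of 'smoke' is therefore /leʒed/.

/leʒed/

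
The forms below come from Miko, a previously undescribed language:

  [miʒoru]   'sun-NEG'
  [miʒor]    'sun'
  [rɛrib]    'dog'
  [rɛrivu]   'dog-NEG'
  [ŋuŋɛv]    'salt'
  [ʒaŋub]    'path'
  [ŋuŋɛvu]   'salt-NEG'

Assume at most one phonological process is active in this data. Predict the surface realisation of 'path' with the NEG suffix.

In [rɛrib] and [rɛrivu] the final segment of 'dog' alternates: [b] ~ [v].
The stem 'salt' ([ŋuŋɛv], [ŋuŋɛvu]) shows [v] unchanged in both environments, so [v] cannot be basic with [b] derived in isolation.
The underlying segment must be /b/; voiced stops become fricatives between vowels, yielding [v] there.
The one attested form of 'path', [ʒaŋub], shows underlying /ʒaŋub/. Applying the same rule between vowels gives [ʒaŋuvu].

[ʒaŋuvu]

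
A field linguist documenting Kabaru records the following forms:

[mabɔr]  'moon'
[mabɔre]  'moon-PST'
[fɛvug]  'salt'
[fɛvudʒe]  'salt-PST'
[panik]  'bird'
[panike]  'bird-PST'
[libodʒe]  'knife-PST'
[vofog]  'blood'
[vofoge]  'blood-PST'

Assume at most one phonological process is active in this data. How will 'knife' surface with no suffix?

[libog]

The root 'salt' surfaces as [fɛvug] and [fɛvudʒe], with a stem-final [g] ~ [dʒ] alternation.
Compare 'blood', with invariant [g] in [vofog] and [vofoge]: an analysis with underlying /g/ and a rule producing [dʒ] before the PST suffix would wrongly predict alternation here too.
Therefore /dʒ/ is basic and [g] is derived by depalatalization (palato-alveolar /dʒ/ becomes [g] when no front vowel follows).
The one attested form of 'knife', [libodʒe], shows underlying /libodʒ/. Applying the same rule when no front vowel follows gives [libog].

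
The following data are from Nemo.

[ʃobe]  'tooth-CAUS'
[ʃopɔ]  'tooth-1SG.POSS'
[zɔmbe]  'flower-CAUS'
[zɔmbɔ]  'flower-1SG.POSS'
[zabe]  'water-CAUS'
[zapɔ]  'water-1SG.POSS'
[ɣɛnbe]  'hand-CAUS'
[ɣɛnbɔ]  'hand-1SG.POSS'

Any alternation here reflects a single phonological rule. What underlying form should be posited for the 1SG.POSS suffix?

The 1SG.POSS suffix surfaces as [-bɔ] and [-pɔ], depending on the final segment of the stem.
The CAUS suffix, which begins with [b], is invariant after every stem; so [b] is not altered by any rule here.
The 1SG.POSS suffix is therefore /-pɔ/ underlyingly, with post-nasal voicing: voiceless stops become voiced after a nasal.

/-pɔ/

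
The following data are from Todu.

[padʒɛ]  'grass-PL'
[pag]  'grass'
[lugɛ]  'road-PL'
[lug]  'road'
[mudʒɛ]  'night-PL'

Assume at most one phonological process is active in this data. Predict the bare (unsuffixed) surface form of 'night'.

[mug]

In [padʒɛ] and [pag] the final segment of 'grass' alternates: [dʒ] ~ [g].
But 'road' keeps [g] in both environments ([lugɛ], [lug]), so there is no rule changing /g/ to [dʒ] before the PL suffix.
The underlying segment must be /dʒ/; palato-alveolar /dʒ/ becomes [g] when no front vowel follows, yielding [g] there.
The one attested form of 'night', [mudʒɛ], shows underlying /mudʒ/. Applying the same rule when no front vowel follows gives [mug].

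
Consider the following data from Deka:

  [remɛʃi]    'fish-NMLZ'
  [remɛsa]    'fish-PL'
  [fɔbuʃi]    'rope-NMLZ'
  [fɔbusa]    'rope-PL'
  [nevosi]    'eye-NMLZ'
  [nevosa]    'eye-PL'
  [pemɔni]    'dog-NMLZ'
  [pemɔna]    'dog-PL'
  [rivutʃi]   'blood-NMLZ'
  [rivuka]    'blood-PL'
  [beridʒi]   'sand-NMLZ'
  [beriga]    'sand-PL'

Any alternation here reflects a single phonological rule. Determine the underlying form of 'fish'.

The stem for 'fish' ends in [ʃ] in [remɛʃi] but [s] in [remɛsa].
But 'eye' keeps [s] in both environments ([nevosi], [nevosa]), so there is no rule changing /s/ to [ʃ] before the NMLZ suffix.
The alternation reflects depalatalization: palato-alveolar /tʃ/, /dʒ/ and /ʃ/ become [k], [g] and [s] when no front vowel follows. /ʃ/ is underlying.

/remɛʃ/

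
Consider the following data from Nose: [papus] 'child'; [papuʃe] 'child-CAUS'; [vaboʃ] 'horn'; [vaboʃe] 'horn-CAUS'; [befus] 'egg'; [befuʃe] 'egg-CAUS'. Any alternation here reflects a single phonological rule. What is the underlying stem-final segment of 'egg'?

/s/

'egg' shows [s] ~ [ʃ] at the end of the stem ([befus] vs [befuʃe]).
The stem 'horn' ([vaboʃ], [vaboʃe]) shows [ʃ] unchanged in both environments, so [ʃ] cannot be basic with [s] derived in isolation.
The underlying segment must be /s/; /s/ becomes palato-alveolar [ʃ] before a front vowel, yielding [ʃ] there.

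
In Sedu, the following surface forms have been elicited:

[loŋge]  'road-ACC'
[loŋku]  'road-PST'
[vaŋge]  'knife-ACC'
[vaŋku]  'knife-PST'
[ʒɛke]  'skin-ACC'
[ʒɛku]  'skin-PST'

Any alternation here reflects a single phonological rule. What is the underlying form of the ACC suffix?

/-ge/

The ACC suffix surfaces as [-ge] and [-ke], depending on the final segment of the stem.
By contrast the PST suffix keeps its initial [k] throughout — that segment must be underlying.
The ACC suffix is therefore /-ge/ underlyingly, with post-vocalic devoicing: voiced stops become voiceless after a vowel.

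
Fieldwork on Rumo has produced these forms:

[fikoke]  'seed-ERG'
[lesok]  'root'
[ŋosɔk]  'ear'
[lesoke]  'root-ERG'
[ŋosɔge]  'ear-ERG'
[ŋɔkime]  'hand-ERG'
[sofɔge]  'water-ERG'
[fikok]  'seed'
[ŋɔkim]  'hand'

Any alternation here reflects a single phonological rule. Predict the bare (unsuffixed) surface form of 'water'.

The stem for 'ear' ends in [g] in [ŋosɔge] but [k] in [ŋosɔk].
But 'root' keeps [k] in both environments ([lesoke], [lesok]), so there is no rule changing /k/ to [g] before the ERG suffix.
The underlying segment must be /g/; voiced obstruents become voiceless word-finally, yielding [k] there.
From [sofɔge] the stem 'water' is /sofɔg/; word-finally this yields [sofɔk].

[sofɔk]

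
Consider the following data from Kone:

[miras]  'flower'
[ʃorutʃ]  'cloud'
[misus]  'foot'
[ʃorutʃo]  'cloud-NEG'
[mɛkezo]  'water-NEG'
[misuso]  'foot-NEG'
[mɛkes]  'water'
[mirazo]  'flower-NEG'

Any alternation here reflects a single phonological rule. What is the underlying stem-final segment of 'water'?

'water' shows [z] ~ [s] at the end of the stem ([mɛkezo] vs [mɛkes]).
The stem 'foot' ([misuso], [misus]) shows [s] unchanged in both environments, so [s] cannot be basic with [z] derived before the NEG suffix.
The alternation reflects word-final obstruent devoicing: voiced obstruents become voiceless word-finally. /z/ is underlying.

/z/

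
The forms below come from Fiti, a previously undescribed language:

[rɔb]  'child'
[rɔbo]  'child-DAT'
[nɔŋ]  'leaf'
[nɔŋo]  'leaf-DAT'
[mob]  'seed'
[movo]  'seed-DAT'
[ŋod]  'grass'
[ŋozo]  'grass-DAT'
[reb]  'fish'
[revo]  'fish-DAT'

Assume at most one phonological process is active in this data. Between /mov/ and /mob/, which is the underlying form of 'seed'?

The stem for 'seed' ends in [b] in [mob] but [v] in [movo].
The stem 'child' ([rɔb], [rɔbo]) shows [b] unchanged in both environments, so [b] cannot be basic with [v] derived before the DAT suffix.
The alternation reflects word-final hardening: voiced fricatives become stops word-finally. /v/ is underlying.

/mov/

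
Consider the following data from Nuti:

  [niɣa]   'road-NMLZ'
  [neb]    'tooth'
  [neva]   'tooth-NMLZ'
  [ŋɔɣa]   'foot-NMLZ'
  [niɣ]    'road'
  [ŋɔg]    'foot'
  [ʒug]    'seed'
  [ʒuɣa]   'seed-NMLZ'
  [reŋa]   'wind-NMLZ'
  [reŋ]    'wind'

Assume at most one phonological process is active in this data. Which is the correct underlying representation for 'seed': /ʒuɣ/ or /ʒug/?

'seed' shows [g] ~ [ɣ] at the end of the stem ([ʒug] vs [ʒuɣa]).
The stem 'road' ([niɣ], [niɣa]) shows [ɣ] unchanged in both environments, so [ɣ] cannot be basic with [g] derived in isolation.
The underlying segment must be /g/; voiced stops become fricatives between vowels, yielding [ɣ] there.

/ʒug/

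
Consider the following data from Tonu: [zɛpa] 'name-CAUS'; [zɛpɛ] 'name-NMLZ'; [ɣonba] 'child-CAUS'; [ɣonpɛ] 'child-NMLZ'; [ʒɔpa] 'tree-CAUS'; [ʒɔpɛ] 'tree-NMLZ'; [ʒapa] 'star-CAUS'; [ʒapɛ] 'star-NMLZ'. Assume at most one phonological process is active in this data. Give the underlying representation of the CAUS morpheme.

The CAUS morpheme has two allomorphs, [-ba] and [-pa].
By contrast the NMLZ suffix keeps its initial [p] throughout — that segment must be underlying.
The CAUS suffix is therefore /-ba/ underlyingly, with post-vocalic devoicing: voiced stops become voiceless after a vowel.

/-ba/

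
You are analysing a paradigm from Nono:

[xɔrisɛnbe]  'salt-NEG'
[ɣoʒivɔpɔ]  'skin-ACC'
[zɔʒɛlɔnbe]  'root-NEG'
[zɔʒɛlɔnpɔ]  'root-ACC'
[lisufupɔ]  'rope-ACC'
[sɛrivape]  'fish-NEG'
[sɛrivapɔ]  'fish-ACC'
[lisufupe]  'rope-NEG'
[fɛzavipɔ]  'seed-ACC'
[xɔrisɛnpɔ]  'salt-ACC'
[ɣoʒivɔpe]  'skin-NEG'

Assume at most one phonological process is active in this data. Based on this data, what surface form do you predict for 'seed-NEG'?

[fɛzavipe]

The NEG suffix surfaces as [-be] and [-pe], depending on the final segment of the stem.
The ACC suffix, which begins with [p], is invariant after every stem; so [p] is not altered by any rule here.
The NEG suffix is therefore /-be/ underlyingly, with post-vocalic devoicing: voiced stops become voiceless after a vowel.
After 'seed', which ends in a vowel, the suffix surfaces as [-pe], giving [fɛzavipe].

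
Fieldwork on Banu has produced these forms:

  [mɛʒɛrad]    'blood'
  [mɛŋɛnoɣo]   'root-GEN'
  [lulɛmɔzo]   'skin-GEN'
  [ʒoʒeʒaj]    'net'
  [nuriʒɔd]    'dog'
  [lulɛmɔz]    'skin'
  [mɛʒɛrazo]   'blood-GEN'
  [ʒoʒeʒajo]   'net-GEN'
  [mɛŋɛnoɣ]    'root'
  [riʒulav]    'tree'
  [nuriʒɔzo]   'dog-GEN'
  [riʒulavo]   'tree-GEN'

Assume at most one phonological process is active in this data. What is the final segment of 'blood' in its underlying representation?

/d/

'blood' shows [d] ~ [z] at the end of the stem ([mɛʒɛrad] vs [mɛʒɛrazo]).
Compare 'skin', with invariant [z] in [lulɛmɔz] and [lulɛmɔzo]: an analysis with underlying /z/ and a rule producing [d] in isolation would wrongly predict alternation here too.
The alternation reflects intervocalic spirantization: voiced stops become fricatives between vowels. /d/ is underlying.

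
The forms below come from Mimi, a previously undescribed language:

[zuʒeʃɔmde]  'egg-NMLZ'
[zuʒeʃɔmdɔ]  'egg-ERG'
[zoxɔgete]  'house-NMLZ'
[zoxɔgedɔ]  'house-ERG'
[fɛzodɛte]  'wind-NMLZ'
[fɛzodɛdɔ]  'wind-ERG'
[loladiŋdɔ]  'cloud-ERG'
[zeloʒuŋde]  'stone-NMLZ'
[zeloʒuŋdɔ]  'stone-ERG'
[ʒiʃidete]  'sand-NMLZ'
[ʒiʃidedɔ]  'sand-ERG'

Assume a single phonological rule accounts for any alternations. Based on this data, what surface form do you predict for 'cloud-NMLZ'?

The NMLZ suffix surfaces as [-de] and [-te], depending on the final segment of the stem.
The ERG suffix, which begins with [d], is invariant after every stem; so [d] is not altered by any rule here.
So the underlying form is /-te/, and voiceless stops become voiced after a nasal.
After 'cloud', which ends in a nasal, the suffix surfaces as [-de], giving [loladiŋde].

[loladiŋde]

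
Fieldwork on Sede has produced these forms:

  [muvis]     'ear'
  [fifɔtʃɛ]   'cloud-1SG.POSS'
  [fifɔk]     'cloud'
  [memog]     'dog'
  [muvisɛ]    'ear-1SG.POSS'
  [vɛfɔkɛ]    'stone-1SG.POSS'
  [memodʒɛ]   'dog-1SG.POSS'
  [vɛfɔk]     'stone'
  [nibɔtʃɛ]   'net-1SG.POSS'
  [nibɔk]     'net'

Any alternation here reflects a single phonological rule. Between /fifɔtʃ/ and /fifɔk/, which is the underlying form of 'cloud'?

/fifɔtʃ/

'cloud' shows [k] ~ [tʃ] at the end of the stem ([fifɔk] vs [fifɔtʃɛ]).
The stem 'stone' ([vɛfɔk], [vɛfɔkɛ]) shows [k] unchanged in both environments, so [k] cannot be basic with [tʃ] derived before the 1SG.POSS suffix.
The underlying segment must be /tʃ/; palato-alveolar /tʃ/ and /dʒ/ become [k] and [g] when no front vowel follows, yielding [k] there.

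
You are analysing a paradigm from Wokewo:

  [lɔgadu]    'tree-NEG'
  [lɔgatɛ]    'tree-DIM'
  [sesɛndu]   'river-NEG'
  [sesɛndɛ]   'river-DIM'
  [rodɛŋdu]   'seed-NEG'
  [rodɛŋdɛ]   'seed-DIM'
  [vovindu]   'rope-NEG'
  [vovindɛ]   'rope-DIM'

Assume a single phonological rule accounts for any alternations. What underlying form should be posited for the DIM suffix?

The DIM morpheme has two allomorphs, [-dɛ] and [-tɛ].
The NEG suffix, which begins with [d], is invariant after every stem; so [d] is not altered by any rule here.
So the underlying form is /-tɛ/, and voiceless stops become voiced after a nasal.

/-tɛ/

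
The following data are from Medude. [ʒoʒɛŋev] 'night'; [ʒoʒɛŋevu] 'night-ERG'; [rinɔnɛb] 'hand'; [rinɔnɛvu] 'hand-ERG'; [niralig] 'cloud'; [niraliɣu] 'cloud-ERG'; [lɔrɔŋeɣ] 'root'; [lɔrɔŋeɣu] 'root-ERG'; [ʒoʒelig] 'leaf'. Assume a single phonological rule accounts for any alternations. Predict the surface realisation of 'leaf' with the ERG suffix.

The stem for 'cloud' ends in [g] in [niralig] but [ɣ] in [niraliɣu].
If /ɣ/ were underlying and a rule turned it into [g] in isolation, 'root' would also alternate; but it has [ɣ] in both [lɔrɔŋeɣ] and [lɔrɔŋeɣu].
So /g/ is underlying, and a rule of intervocalic spirantization — voiced stops become fricatives between vowels — gives [ɣ].
From [ʒoʒelig] the stem 'leaf' is /ʒoʒelig/; between vowels this yields [ʒoʒeliɣu].

[ʒoʒeliɣu]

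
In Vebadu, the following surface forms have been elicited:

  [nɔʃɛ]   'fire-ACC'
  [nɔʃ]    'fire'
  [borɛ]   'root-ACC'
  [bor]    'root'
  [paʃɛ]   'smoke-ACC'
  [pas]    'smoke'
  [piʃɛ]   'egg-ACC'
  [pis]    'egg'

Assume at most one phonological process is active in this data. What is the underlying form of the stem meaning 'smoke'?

The root 'smoke' surfaces as [paʃɛ] and [pas], with a stem-final [ʃ] ~ [s] alternation.
But 'fire' keeps [ʃ] in both environments ([nɔʃɛ], [nɔʃ]), so there is no rule changing /ʃ/ to [s] in isolation.
Therefore /s/ is basic and [ʃ] is derived by palatalization before a front vowel (/s/ becomes palato-alveolar [ʃ] before a front vowel).
Hence 'smoke' is /pas/ underlyingly.

/pas/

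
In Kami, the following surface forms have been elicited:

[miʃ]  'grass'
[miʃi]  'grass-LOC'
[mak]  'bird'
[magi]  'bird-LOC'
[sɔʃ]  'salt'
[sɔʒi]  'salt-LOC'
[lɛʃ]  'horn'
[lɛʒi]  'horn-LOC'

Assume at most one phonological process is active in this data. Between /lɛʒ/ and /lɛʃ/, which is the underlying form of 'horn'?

The stem for 'horn' ends in [ʃ] in [lɛʃ] but [ʒ] in [lɛʒi].
But 'grass' keeps [ʃ] in both environments ([miʃ], [miʃi]), so there is no rule changing /ʃ/ to [ʒ] before the LOC suffix.
Therefore /ʒ/ is basic and [ʃ] is derived by word-final obstruent devoicing (voiced obstruents become voiceless word-finally).

/lɛʒ/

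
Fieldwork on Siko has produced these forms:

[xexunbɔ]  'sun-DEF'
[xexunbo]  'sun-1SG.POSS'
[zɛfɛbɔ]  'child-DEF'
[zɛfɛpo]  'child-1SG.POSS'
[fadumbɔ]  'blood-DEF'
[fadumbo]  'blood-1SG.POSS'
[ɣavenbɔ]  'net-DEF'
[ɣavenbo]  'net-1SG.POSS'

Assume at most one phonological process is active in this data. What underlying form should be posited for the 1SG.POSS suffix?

/-po/

The 1SG.POSS morpheme has two allomorphs, [-bo] and [-po].
By contrast the DEF suffix keeps its initial [b] throughout — that segment must be underlying.
So the underlying form is /-po/, and voiceless stops become voiced after a nasal.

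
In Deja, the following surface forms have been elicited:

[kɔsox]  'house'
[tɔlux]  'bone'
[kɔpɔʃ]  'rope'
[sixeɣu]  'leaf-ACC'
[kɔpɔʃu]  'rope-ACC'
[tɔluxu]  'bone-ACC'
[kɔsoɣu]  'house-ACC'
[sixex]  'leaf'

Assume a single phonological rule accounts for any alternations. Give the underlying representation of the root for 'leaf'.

In [sixex] and [sixeɣu] the final segment of 'leaf' alternates: [x] ~ [ɣ].
If /x/ were underlying and a rule turned it into [ɣ] before the ACC suffix, 'bone' would also alternate; but it has [x] in both [tɔlux] and [tɔluxu].
The underlying segment must be /ɣ/; voiced obstruents become voiceless word-finally, yielding [x] there.

/sixeɣ/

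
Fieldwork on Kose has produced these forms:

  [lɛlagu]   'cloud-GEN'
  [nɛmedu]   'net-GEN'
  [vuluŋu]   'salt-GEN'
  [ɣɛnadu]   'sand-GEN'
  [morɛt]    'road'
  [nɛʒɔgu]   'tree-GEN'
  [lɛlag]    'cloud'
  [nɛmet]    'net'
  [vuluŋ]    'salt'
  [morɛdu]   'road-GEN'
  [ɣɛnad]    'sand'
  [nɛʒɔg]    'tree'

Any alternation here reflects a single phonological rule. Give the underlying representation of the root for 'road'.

/morɛt/

The root 'road' surfaces as [morɛdu] and [morɛt], with a stem-final [d] ~ [t] alternation.
The stem 'sand' ([ɣɛnadu], [ɣɛnad]) shows [d] unchanged in both environments, so [d] cannot be basic with [t] derived in isolation.
So /t/ is underlying, and a rule of intervocalic voicing — voiceless stops become voiced between vowels — gives [d].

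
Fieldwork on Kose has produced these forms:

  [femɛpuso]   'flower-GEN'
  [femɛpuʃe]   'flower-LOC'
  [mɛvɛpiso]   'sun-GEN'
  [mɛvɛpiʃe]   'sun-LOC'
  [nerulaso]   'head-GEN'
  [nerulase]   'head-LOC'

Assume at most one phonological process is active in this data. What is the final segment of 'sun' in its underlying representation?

/ʃ/

The stem for 'sun' ends in [s] in [mɛvɛpiso] but [ʃ] in [mɛvɛpiʃe].
If /s/ were underlying and a rule turned it into [ʃ] before the LOC suffix, 'head' would also alternate; but it has [s] in both [nerulaso] and [nerulase].
So /ʃ/ is underlying, and a rule of depalatalization — palato-alveolar /ʃ/ becomes [s] when no front vowel follows — gives [s].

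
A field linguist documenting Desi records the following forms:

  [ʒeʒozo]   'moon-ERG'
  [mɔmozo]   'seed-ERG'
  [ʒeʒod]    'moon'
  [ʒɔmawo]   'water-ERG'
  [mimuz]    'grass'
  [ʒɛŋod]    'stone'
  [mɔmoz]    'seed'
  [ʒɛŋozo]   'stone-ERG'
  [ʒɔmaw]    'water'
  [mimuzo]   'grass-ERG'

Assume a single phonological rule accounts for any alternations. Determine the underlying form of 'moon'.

/ʒeʒod/

In [ʒeʒozo] and [ʒeʒod] the final segment of 'moon' alternates: [z] ~ [d].
If /z/ were underlying and a rule turned it into [d] in isolation, 'grass' would also alternate; but it has [z] in both [mimuzo] and [mimuz].
Therefore /d/ is basic and [z] is derived by intervocalic spirantization (voiced stops become fricatives between vowels).
The underlying form of 'moon' is therefore /ʒeʒod/.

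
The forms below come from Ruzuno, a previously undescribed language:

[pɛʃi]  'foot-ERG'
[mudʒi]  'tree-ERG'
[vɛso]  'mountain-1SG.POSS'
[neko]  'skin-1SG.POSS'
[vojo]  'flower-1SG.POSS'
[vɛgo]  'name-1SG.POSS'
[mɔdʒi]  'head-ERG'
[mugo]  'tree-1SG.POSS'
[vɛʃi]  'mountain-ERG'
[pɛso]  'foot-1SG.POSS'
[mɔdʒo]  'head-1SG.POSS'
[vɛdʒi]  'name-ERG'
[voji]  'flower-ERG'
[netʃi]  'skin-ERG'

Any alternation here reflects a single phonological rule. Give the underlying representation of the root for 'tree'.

/mug/

The root 'tree' surfaces as [mudʒi] and [mugo], with a stem-final [dʒ] ~ [g] alternation.
But 'head' keeps [dʒ] in both environments ([mɔdʒi], [mɔdʒo]), so there is no rule changing /dʒ/ to [g] before the 1SG.POSS suffix.
Therefore /g/ is basic and [dʒ] is derived by palatalization before a front vowel (/k/, /g/ and /s/ become palato-alveolar [tʃ], [dʒ] and [ʃ] before a front vowel).
The underlying form of 'tree' is therefore /mug/.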